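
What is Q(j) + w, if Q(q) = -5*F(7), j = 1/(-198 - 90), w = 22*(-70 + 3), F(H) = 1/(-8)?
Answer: -11787/8 ≈ -1473.4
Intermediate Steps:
F(H) = -1/8
w = -1474 (w = 22*(-67) = -1474)
j = -1/288 (j = 1/(-288) = -1/288 ≈ -0.0034722)
Q(q) = 5/8 (Q(q) = -5*(-1/8) = 5/8)
Q(j) + w = 5/8 - 1474 = -11787/8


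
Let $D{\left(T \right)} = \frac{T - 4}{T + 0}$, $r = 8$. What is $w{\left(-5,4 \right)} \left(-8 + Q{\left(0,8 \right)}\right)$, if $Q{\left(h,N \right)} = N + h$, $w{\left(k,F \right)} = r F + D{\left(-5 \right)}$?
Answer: $0$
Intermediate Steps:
$D{\left(T \right)} = \frac{-4 + T}{T}$
$w{\left(k,F \right)} = \frac{9}{5} + 8 F$ ($w{\left(k,F \right)} = 8 F + \frac{-4 - 5}{-5} = 8 F - - \frac{9}{5} = 8 F + \frac{9}{5} = \frac{9}{5} + 8 F$)
$w{\left(-5,4 \right)} \left(-8 + Q{\left(0,8 \right)}\right) = \left(\frac{9}{5} + 8 \cdot 4\right) \left(-8 + \left(8 + 0\right)\right) = \left(\frac{9}{5} + 32\right) \left(-8 + 8\right) = \frac{169}{5} \cdot 0 = 0$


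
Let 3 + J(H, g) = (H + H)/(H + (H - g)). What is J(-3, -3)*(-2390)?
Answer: 2390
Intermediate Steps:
J(H, g) = -3 + 2*H/(-g + 2*H) (J(H, g) = -3 + (H + H)/(H + (H - g)) = -3 + (2*H)/(-g + 2*H) = -3 + 2*H/(-g + 2*H))
J(-3, -3)*(-2390) = ((-4*(-3) + 3*(-3))/(-1*(-3) + 2*(-3)))*(-2390) = ((12 - 9)/(3 - 6))*(-2390) = (3/(-3))*(-2390) = -1/3*3*(-2390) = -1*(-2390) = 2390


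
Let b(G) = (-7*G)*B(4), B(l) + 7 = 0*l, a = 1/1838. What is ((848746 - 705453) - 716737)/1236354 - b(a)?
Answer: -185761903/378736442 ≈ -0.49048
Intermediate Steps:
a = 1/1838 ≈ 0.00054407
B(l) = -7 (B(l) = -7 + 0*l = -7 + 0 = -7)
b(G) = 49*G (b(G) = -7*G*(-7) = 49*G)
((848746 - 705453) - 716737)/1236354 - b(a) = ((848746 - 705453) - 716737)/1236354 - 49/1838 = (143293 - 716737)*(1/1236354) - 1*49/1838 = -573444*1/1236354 - 49/1838 = -95574/206059 - 49/1838 = -185761903/378736442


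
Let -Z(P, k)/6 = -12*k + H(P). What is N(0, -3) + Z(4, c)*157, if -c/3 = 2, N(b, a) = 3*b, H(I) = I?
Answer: -71592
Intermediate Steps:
c = -6 (c = -3*2 = -6)
Z(P, k) = -6*P + 72*k (Z(P, k) = -6*(-12*k + P) = -6*(P - 12*k) = -6*P + 72*k)
N(0, -3) + Z(4, c)*157 = 3*0 + (-6*4 + 72*(-6))*157 = 0 + (-24 - 432)*157 = 0 - 456*157 = 0 - 71592 = -71592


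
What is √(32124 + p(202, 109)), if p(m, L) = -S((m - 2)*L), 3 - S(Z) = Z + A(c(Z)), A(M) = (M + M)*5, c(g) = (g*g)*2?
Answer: √9504853921 ≈ 97493.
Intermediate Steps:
c(g) = 2*g² (c(g) = g²*2 = 2*g²)
A(M) = 10*M (A(M) = (2*M)*5 = 10*M)
S(Z) = 3 - Z - 20*Z² (S(Z) = 3 - (Z + 10*(2*Z²)) = 3 - (Z + 20*Z²) = 3 + (-Z - 20*Z²) = 3 - Z - 20*Z²)
p(m, L) = -3 + L*(-2 + m) + 20*L²*(-2 + m)² (p(m, L) = -(3 - (m - 2)*L - 20*L²*(m - 2)²) = -(3 - (-2 + m)*L - 20*L²*(-2 + m)²) = -(3 - L*(-2 + m) - 20*L²*(-2 + m)²) = -3 + L*(-2 + m) + 20*L²*(-2 + m)²)
√(32124 + p(202, 109)) = √(32124 + (-3 + 109*(-2 + 202) + 20*109²*(-2 + 202)²)) = √(32124 + (-3 + 109*200 + 20*11881*200²)) = √(32124 + (-3 + 21800 + 20*11881*40000)) = √(32124 + (-3 + 21800 + 9504800000)) = √(32124 + 9504821797) = √9504853921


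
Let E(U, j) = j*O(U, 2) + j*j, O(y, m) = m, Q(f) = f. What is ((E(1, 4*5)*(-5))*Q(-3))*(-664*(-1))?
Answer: 4382400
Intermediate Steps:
E(U, j) = j² + 2*j (E(U, j) = j*2 + j*j = 2*j + j² = j² + 2*j)
((E(1, 4*5)*(-5))*Q(-3))*(-664*(-1)) = ((((4*5)*(2 + 4*5))*(-5))*(-3))*(-664*(-1)) = (((20*(2 + 20))*(-5))*(-3))*664 = (((20*22)*(-5))*(-3))*664 = ((440*(-5))*(-3))*664 = -2200*(-3)*664 = 6600*664 = 4382400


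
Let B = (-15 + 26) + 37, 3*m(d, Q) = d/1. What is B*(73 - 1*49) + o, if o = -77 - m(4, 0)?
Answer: 3221/3 ≈ 1073.7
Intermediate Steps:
m(d, Q) = d/3 (m(d, Q) = (d/1)/3 = (d*1)/3 = d/3)
o = -235/3 (o = -77 - 4/3 = -235/3 ≈ -78.333)
B = 48 (B = 11 + 37 = 48)
B*(73 - 1*49) + o = 48*(73 - 1*49) - 235/3 = 48*(73 - 49) - 235/3 = 48*24 - 235/3 = 1152 - 235/3 = 3221/3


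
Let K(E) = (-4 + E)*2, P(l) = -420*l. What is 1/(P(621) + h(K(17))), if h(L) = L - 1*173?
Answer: -1/260967 ≈ -3.8319e-6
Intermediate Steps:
K(E) = -8 + 2*E
h(L) = -173 + L (h(L) = L - 173 = -173 + L)
1/(P(621) + h(K(17))) = 1/(-420*621 + (-173 + (-8 + 2*17))) = 1/(-260820 + (-173 + (-8 + 34))) = 1/(-260820 + (-173 + 26)) = 1/(-260820 - 147) = 1/(-260967) = -1/260967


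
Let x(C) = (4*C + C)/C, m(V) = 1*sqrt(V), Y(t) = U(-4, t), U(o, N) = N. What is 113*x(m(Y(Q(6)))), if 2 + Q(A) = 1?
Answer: 565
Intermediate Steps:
Q(A) = -1 (Q(A) = -2 + 1 = -1)
Y(t) = t
m(V) = sqrt(V)
x(C) = 5 (x(C) = (5*C)/C = 5)
113*x(m(Y(Q(6)))) = 113*5 = 565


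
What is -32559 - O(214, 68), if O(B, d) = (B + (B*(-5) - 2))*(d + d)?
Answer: 84129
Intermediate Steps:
O(B, d) = 2*d*(-2 - 4*B) (O(B, d) = (B + (-5*B - 2))*(2*d) = (B + (-2 - 5*B))*(2*d) = (-2 - 4*B)*(2*d) = 2*d*(-2 - 4*B))
-32559 - O(214, 68) = -32559 - (-4)*68*(1 + 2*214) = -32559 - (-4)*68*(1 + 428) = -32559 - (-4)*68*429 = -32559 - 1*(-116688) = -32559 + 116688 = 84129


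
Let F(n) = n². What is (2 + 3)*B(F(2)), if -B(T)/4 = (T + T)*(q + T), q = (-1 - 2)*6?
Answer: 2240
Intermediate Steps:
q = -18 (q = -3*6 = -18)
B(T) = -8*T*(-18 + T) (B(T) = -4*(T + T)*(-18 + T) = -4*2*T*(-18 + T) = -8*T*(-18 + T))
(2 + 3)*B(F(2)) = (2 + 3)*(8*2²*(18 - 1*2²)) = 5*(8*4*(18 - 1*4)) = 5*(8*4*(18 - 4)) = 5*(8*4*14) = 5*448 = 2240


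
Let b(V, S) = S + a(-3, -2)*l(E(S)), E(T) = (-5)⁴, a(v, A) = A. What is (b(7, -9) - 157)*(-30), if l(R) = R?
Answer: 42480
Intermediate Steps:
E(T) = 625
b(V, S) = -1250 + S (b(V, S) = S - 2*625 = S - 1250 = -1250 + S)
(b(7, -9) - 157)*(-30) = ((-1250 - 9) - 157)*(-30) = (-1259 - 157)*(-30) = -1416*(-30) = 42480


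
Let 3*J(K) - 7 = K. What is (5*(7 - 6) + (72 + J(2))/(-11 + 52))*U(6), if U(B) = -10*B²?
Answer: -100800/41 ≈ -2458.5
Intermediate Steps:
J(K) = 7/3 + K/3
(5*(7 - 6) + (72 + J(2))/(-11 + 52))*U(6) = (5*(7 - 6) + (72 + (7/3 + (⅓)*2))/(-11 + 52))*(-10*6²) = (5*1 + (72 + (7/3 + ⅔))/41)*(-10*36) = (5 + (72 + 3)*(1/41))*(-360) = (5 + 75*(1/41))*(-360) = (5 + 75/41)*(-360) = (280/41)*(-360) = -100800/41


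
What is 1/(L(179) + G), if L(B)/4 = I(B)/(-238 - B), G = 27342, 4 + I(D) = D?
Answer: 417/11400914 ≈ 3.6576e-5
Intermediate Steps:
I(D) = -4 + D
L(B) = 4*(-4 + B)/(-238 - B) (L(B) = 4*((-4 + B)/(-238 - B)) = 4*(-4 + B)/(-238 - B))
1/(L(179) + G) = 1/(4*(4 - 1*179)/(238 + 179) + 27342) = 1/(4*(4 - 179)/417 + 27342) = 1/(4*(1/417)*(-175) + 27342) = 1/(-700/417 + 27342) = 1/(11400914/417) = 417/11400914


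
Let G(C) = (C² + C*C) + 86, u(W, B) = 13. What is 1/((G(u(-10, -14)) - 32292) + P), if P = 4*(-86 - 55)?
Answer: -1/32432 ≈ -3.0834e-5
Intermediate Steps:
G(C) = 86 + 2*C² (G(C) = (C² + C²) + 86 = 2*C² + 86 = 86 + 2*C²)
P = -564 (P = 4*(-141) = -564)
1/((G(u(-10, -14)) - 32292) + P) = 1/(((86 + 2*13²) - 32292) - 564) = 1/(((86 + 2*169) - 32292) - 564) = 1/(((86 + 338) - 32292) - 564) = 1/((424 - 32292) - 564) = 1/(-31868 - 564) = 1/(-32432) = -1/32432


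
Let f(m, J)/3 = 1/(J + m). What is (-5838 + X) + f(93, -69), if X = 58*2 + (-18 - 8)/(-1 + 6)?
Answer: -229083/40 ≈ -5727.1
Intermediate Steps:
X = 554/5 (X = 116 - 26/5 = 554/5 ≈ 110.80)
f(m, J) = 3/(J + m)
(-5838 + X) + f(93, -69) = (-5838 + 554/5) + 3/(-69 + 93) = -28636/5 + 3/24 = -28636/5 + 3*(1/24) = -28636/5 + ⅛ = -229083/40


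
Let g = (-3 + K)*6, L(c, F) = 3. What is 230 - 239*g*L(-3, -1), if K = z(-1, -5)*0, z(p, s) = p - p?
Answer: 13136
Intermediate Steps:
z(p, s) = 0
K = 0 (K = 0*0 = 0)
g = -18 (g = (-3 + 0)*6 = -3*6 = -18)
230 - 239*g*L(-3, -1) = 230 - (-4302)*3 = 230 - 239*(-54) = 230 + 12906 = 13136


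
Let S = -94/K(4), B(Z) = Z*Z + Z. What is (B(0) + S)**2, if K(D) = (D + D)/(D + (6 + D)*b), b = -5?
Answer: 1168561/4 ≈ 2.9214e+5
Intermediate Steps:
B(Z) = Z + Z**2 (B(Z) = Z**2 + Z = Z + Z**2)
K(D) = 2*D/(-30 - 4*D) (K(D) = (D + D)/(D + (6 + D)*(-5)) = (2*D)/(D + (-30 - 5*D)) = (2*D)/(-30 - 4*D) = 2*D/(-30 - 4*D))
S = 1081/2 (S = -94/(4/(-15 - 2*4)) = -94/(4/(-15 - 8)) = -94/(4/(-23)) = -94/(4*(-1/23)) = -94/(-4/23) = -94*(-23/4) = 1081/2 ≈ 540.50)
(B(0) + S)**2 = (0*(1 + 0) + 1081/2)**2 = (0*1 + 1081/2)**2 = (0 + 1081/2)**2 = (1081/2)**2 = 1168561/4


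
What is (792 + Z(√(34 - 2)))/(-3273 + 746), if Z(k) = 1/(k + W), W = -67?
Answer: -185783/592781 + 4*√2/11262839 ≈ -0.31341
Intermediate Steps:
Z(k) = 1/(-67 + k) (Z(k) = 1/(k - 67) = 1/(-67 + k))
(792 + Z(√(34 - 2)))/(-3273 + 746) = (792 + 1/(-67 + √(34 - 2)))/(-3273 + 746) = (792 + 1/(-67 + √32))/(-2527) = (792 + 1/(-67 + 4*√2))*(-1/2527) = -792/2527 - 1/(2527*(-67 + 4*√2))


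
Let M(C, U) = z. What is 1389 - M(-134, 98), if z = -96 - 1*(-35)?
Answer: 1450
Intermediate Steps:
z = -61 (z = -96 + 35 = -61)
M(C, U) = -61
1389 - M(-134, 98) = 1389 - 1*(-61) = 1389 + 61 = 1450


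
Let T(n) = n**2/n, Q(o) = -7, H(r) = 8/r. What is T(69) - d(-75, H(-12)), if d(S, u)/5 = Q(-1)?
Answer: 104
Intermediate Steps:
d(S, u) = -35 (d(S, u) = 5*(-7) = -35)
T(n) = n
T(69) - d(-75, H(-12)) = 69 - 1*(-35) = 69 + 35 = 104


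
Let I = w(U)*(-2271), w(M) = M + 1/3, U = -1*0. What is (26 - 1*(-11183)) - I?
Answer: 11966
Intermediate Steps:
U = 0
w(M) = ⅓ + M (w(M) = M + ⅓ = ⅓ + M)
I = -757 (I = (⅓ + 0)*(-2271) = (⅓)*(-2271) = -757)
(26 - 1*(-11183)) - I = (26 - 1*(-11183)) - 1*(-757) = (26 + 11183) + 757 = 11209 + 757 = 11966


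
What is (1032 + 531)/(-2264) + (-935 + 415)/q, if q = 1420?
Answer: -169837/160744 ≈ -1.0566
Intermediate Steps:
(1032 + 531)/(-2264) + (-935 + 415)/q = (1032 + 531)/(-2264) + (-935 + 415)/1420 = 1563*(-1/2264) - 520*1/1420 = -1563/2264 - 26/71 = -169837/160744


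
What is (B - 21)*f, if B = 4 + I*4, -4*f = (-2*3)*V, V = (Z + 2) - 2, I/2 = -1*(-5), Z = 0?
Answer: 0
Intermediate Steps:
I = 10 (I = 2*(-1*(-5)) = 2*5 = 10)
V = 0 (V = (0 + 2) - 2 = 2 - 2 = 0)
f = 0 (f = -(-2*3)*0/4 = -(-3)*0/2 = -1/4*0 = 0)
B = 44 (B = 4 + 10*4 = 4 + 40 = 44)
(B - 21)*f = (44 - 21)*0 = 23*0 = 0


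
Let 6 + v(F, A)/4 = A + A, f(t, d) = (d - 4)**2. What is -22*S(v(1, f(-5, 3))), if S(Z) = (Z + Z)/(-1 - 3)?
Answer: -176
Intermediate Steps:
f(t, d) = (-4 + d)**2
v(F, A) = -24 + 8*A (v(F, A) = -24 + 4*(A + A) = -24 + 4*(2*A) = -24 + 8*A)
S(Z) = -Z/2 (S(Z) = (2*Z)/(-4) = (2*Z)*(-1/4) = -Z/2)
-22*S(v(1, f(-5, 3))) = -(-11)*(-24 + 8*(-4 + 3)**2) = -(-11)*(-24 + 8*(-1)**2) = -(-11)*(-24 + 8*1) = -(-11)*(-24 + 8) = -(-11)*(-16) = -22*8 = -176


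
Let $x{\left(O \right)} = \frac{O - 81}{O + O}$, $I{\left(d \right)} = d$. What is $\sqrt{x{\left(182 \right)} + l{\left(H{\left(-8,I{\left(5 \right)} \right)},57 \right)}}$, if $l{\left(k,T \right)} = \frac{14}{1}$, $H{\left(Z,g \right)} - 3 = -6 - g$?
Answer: $\frac{\sqrt{472927}}{182} \approx 3.7786$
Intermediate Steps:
$x{\left(O \right)} = \frac{-81 + O}{2 O}$
$H{\left(Z,g \right)} = -3 - g$ ($H{\left(Z,g \right)} = 3 - \left(6 + g\right) = -3 - g$)
$l{\left(k,T \right)} = 14$ ($l{\left(k,T \right)} = 14 \cdot 1 = 14$)
$\sqrt{x{\left(182 \right)} + l{\left(H{\left(-8,I{\left(5 \right)} \right)},57 \right)}} = \sqrt{\frac{-81 + 182}{2 \cdot 182} + 14} = \sqrt{\frac{1}{2} \cdot \frac{1}{182} \cdot 101 + 14} = \sqrt{\frac{101}{364} + 14} = \sqrt{\frac{5197}{364}} = \frac{\sqrt{472927}}{182}$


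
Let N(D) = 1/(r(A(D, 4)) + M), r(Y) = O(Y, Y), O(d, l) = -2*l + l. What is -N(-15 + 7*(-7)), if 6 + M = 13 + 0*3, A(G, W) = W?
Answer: -1/3 ≈ -0.33333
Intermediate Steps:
O(d, l) = -l
r(Y) = -Y
M = 7 (M = -6 + (13 + 0*3) = -6 + (13 + 0) = -6 + 13 = 7)
N(D) = 1/3 (N(D) = 1/(-1*4 + 7) = 1/(-4 + 7) = 1/3)
-N(-15 + 7*(-7)) = -1*1/3 = -1/3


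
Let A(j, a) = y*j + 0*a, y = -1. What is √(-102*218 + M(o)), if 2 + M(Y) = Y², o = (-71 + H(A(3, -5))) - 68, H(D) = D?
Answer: I*√2074 ≈ 45.541*I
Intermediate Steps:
A(j, a) = -j (A(j, a) = -j + 0*a = -j + 0 = -j)
o = -142 (o = (-71 - 1*3) - 68 = (-71 - 3) - 68 = -74 - 68 = -142)
M(Y) = -2 + Y²
√(-102*218 + M(o)) = √(-102*218 + (-2 + (-142)²)) = √(-22236 + (-2 + 20164)) = √(-22236 + 20162) = √(-2074) = I*√2074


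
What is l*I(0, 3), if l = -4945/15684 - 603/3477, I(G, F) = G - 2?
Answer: 8883739/9088878 ≈ 0.97743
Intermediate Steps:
I(G, F) = -2 + G
l = -8883739/18177756 (l = -4945*1/15684 - 603*1/3477 = -4945/15684 - 201/1159 = -8883739/18177756 ≈ -0.48871)
l*I(0, 3) = -8883739*(-2 + 0)/18177756 = -8883739/18177756*(-2) = 8883739/9088878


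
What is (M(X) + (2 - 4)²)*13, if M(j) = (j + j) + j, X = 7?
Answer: 325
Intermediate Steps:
M(j) = 3*j (M(j) = 2*j + j = 3*j)
(M(X) + (2 - 4)²)*13 = (3*7 + (2 - 4)²)*13 = (21 + (-2)²)*13 = (21 + 4)*13 = 25*13 = 325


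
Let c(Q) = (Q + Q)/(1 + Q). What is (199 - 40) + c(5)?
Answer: 482/3 ≈ 160.67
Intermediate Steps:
c(Q) = 2*Q/(1 + Q) (c(Q) = (2*Q)/(1 + Q) = 2*Q/(1 + Q))
(199 - 40) + c(5) = (199 - 40) + 2*5/(1 + 5) = 159 + 2*5/6 = 159 + 2*5*(⅙) = 159 + 5/3 = 482/3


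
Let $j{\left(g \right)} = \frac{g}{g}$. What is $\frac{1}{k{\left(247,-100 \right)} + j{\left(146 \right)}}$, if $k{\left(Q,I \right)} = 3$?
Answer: $\frac{1}{4} \approx 0.25$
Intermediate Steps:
$j{\left(g \right)} = 1$
$\frac{1}{k{\left(247,-100 \right)} + j{\left(146 \right)}} = \frac{1}{3 + 1} = \frac{1}{4}$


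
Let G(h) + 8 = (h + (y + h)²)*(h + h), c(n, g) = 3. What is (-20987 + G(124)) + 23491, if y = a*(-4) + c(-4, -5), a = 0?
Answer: 4033240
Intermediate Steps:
y = 3 (y = 0*(-4) + 3 = 0 + 3 = 3)
G(h) = -8 + 2*h*(h + (3 + h)²) (G(h) = -8 + (h + (3 + h)²)*(h + h) = -8 + (h + (3 + h)²)*(2*h) = -8 + 2*h*(h + (3 + h)²))
(-20987 + G(124)) + 23491 = (-20987 + (-8 + 2*124² + 2*124*(3 + 124)²)) + 23491 = (-20987 + (-8 + 2*15376 + 2*124*127²)) + 23491 = (-20987 + (-8 + 30752 + 2*124*16129)) + 23491 = (-20987 + (-8 + 30752 + 3999992)) + 23491 = (-20987 + 4030736) + 23491 = 4009749 + 23491 = 4033240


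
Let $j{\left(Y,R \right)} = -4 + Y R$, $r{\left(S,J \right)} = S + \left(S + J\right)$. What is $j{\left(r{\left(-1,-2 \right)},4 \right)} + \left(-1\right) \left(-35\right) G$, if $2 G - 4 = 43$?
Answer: $\frac{1605}{2} \approx 802.5$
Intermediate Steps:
$G = \frac{47}{2}$ ($G = 2 + \frac{1}{2} \cdot 43 = 2 + \frac{43}{2} = \frac{47}{2} \approx 23.5$)
$r{\left(S,J \right)} = J + 2 S$ ($r{\left(S,J \right)} = S + \left(J + S\right) = J + 2 S$)
$j{\left(Y,R \right)} = -4 + R Y$
$j{\left(r{\left(-1,-2 \right)},4 \right)} + \left(-1\right) \left(-35\right) G = \left(-4 + 4 \left(-2 + 2 \left(-1\right)\right)\right) + \left(-1\right) \left(-35\right) \frac{47}{2} = \left(-4 + 4 \left(-2 - 2\right)\right) + 35 \cdot \frac{47}{2} = \left(-4 + 4 \left(-4\right)\right) + \frac{1645}{2} = \left(-4 - 16\right) + \frac{1645}{2} = -20 + \frac{1645}{2} = \frac{1605}{2}$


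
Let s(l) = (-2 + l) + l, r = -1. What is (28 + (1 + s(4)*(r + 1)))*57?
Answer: 1653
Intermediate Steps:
s(l) = -2 + 2*l
(28 + (1 + s(4)*(r + 1)))*57 = (28 + (1 + (-2 + 2*4)*(-1 + 1)))*57 = (28 + (1 + (-2 + 8)*0))*57 = (28 + (1 + 6*0))*57 = (28 + (1 + 0))*57 = (28 + 1)*57 = 29*57 = 1653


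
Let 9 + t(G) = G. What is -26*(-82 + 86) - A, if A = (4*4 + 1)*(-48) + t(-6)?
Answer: 727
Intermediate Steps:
t(G) = -9 + G
A = -831 (A = (4*4 + 1)*(-48) + (-9 - 6) = (16 + 1)*(-48) - 15 = 17*(-48) - 15 = -816 - 15 = -831)
-26*(-82 + 86) - A = -26*(-82 + 86) - 1*(-831) = -26*4 + 831 = -104 + 831 = 727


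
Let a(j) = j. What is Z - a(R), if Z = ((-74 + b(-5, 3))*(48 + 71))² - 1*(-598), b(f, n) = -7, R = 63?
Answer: 92910856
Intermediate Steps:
Z = 92910919 (Z = ((-74 - 7)*(48 + 71))² - 1*(-598) = (-81*119)² + 598 = (-9639)² + 598 = 92910321 + 598 = 92910919)
Z - a(R) = 92910919 - 1*63 = 92910919 - 63 = 92910856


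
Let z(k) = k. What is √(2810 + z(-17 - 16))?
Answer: √2777 ≈ 52.697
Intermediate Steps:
√(2810 + z(-17 - 16)) = √(2810 + (-17 - 16)) = √(2810 - 33) = √2777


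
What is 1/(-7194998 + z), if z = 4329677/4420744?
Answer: -4420744/31807239908835 ≈ -1.3899e-7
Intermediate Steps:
z = 4329677/4420744 (z = 4329677*(1/4420744) = 4329677/4420744 ≈ 0.97940)
1/(-7194998 + z) = 1/(-7194998 + 4329677/4420744) = 1/(-31807239908835/4420744) = -4420744/31807239908835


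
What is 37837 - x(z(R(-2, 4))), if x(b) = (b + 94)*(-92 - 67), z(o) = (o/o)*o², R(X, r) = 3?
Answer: 54214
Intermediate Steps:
z(o) = o² (z(o) = 1*o² = o²)
x(b) = -14946 - 159*b (x(b) = (94 + b)*(-159) = -14946 - 159*b)
37837 - x(z(R(-2, 4))) = 37837 - (-14946 - 159*3²) = 37837 - (-14946 - 159*9) = 37837 - (-14946 - 1431) = 37837 - 1*(-16377) = 37837 + 16377 = 54214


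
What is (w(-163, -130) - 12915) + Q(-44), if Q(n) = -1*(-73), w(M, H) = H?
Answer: -12972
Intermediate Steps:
Q(n) = 73
(w(-163, -130) - 12915) + Q(-44) = (-130 - 12915) + 73 = -13045 + 73 = -12972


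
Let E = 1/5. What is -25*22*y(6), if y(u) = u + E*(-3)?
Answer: -2970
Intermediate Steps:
E = 1/5 ≈ 0.20000
y(u) = -3/5 + u (y(u) = u + (1/5)*(-3) = u - 3/5 = -3/5 + u)
-25*22*y(6) = -25*22*(-3/5 + 6) = -550*27/5 = -1*2970 = -2970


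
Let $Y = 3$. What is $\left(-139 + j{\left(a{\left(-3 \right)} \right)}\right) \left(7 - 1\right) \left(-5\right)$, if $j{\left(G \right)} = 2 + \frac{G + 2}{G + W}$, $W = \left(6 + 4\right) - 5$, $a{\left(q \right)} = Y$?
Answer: $\frac{16365}{4} \approx 4091.3$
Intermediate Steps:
$a{\left(q \right)} = 3$
$W = 5$ ($W = 10 - 5 = 5$)
$j{\left(G \right)} = 2 + \frac{2 + G}{5 + G}$ ($j{\left(G \right)} = 2 + \frac{G + 2}{G + 5} = 2 + \frac{2 + G}{5 + G}$)
$\left(-139 + j{\left(a{\left(-3 \right)} \right)}\right) \left(7 - 1\right) \left(-5\right) = \left(-139 + \frac{3 \left(4 + 3\right)}{5 + 3}\right) \left(7 - 1\right) \left(-5\right) = \left(-139 + 3 \cdot \frac{1}{8} \cdot 7\right) 6 \left(-5\right) = \left(-139 + 3 \cdot \frac{1}{8} \cdot 7\right) \left(-30\right) = \left(-139 + \frac{21}{8}\right) \left(-30\right) = \left(- \frac{1091}{8}\right) \left(-30\right) = \frac{16365}{4}$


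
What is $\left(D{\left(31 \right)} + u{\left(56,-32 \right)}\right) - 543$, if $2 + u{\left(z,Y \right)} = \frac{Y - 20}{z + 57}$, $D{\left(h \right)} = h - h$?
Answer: $- \frac{61637}{113} \approx -545.46$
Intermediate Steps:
$D{\left(h \right)} = 0$
$u{\left(z,Y \right)} = -2 + \frac{-20 + Y}{57 + z}$ ($u{\left(z,Y \right)} = -2 + \frac{Y - 20}{z + 57} = -2 + \frac{-20 + Y}{57 + z}$)
$\left(D{\left(31 \right)} + u{\left(56,-32 \right)}\right) - 543 = \left(0 + \frac{-134 - 32 - 112}{57 + 56}\right) - 543 = \left(0 + \frac{-134 - 32 - 112}{113}\right) - 543 = \left(0 + \frac{1}{113} \left(-278\right)\right) - 543 = \left(0 - \frac{278}{113}\right) - 543 = - \frac{278}{113} - 543 = - \frac{61637}{113}$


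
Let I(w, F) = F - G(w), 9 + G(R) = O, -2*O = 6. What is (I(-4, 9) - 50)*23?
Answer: -667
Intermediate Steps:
O = -3 (O = -½*6 = -3)
G(R) = -12 (G(R) = -9 - 3 = -12)
I(w, F) = 12 + F (I(w, F) = F - 1*(-12) = F + 12 = 12 + F)
(I(-4, 9) - 50)*23 = ((12 + 9) - 50)*23 = (21 - 50)*23 = -29*23 = -667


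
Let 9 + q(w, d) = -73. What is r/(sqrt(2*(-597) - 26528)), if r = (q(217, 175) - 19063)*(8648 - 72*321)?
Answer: -138456640*I*sqrt(27722)/13861 ≈ -1.6632e+6*I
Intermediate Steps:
q(w, d) = -82 (q(w, d) = -9 - 73 = -82)
r = 276913280 (r = (-82 - 19063)*(8648 - 72*321) = -19145*(8648 - 23112) = -19145*(-14464) = 276913280)
r/(sqrt(2*(-597) - 26528)) = 276913280/(sqrt(2*(-597) - 26528)) = 276913280/(sqrt(-1194 - 26528)) = 276913280/(sqrt(-27722)) = 276913280/((I*sqrt(27722))) = 276913280*(-I*sqrt(27722)/27722) = -138456640*I*sqrt(27722)/13861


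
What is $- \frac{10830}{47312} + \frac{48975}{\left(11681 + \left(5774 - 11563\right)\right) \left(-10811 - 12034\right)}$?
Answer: $- \frac{12167206495}{53069373624} \approx -0.22927$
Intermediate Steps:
$- \frac{10830}{47312} + \frac{48975}{\left(11681 + \left(5774 - 11563\right)\right) \left(-10811 - 12034\right)} = \left(-10830\right) \frac{1}{47312} + \frac{48975}{\left(11681 + \left(5774 - 11563\right)\right) \left(-22845\right)} = - \frac{5415}{23656} + \frac{48975}{\left(11681 - 5789\right) \left(-22845\right)} = - \frac{5415}{23656} + \frac{48975}{5892 \left(-22845\right)} = - \frac{5415}{23656} + \frac{48975}{-134602740} = - \frac{5415}{23656} + 48975 \left(- \frac{1}{134602740}\right) = - \frac{5415}{23656} - \frac{3265}{8973516} = - \frac{12167206495}{53069373624}$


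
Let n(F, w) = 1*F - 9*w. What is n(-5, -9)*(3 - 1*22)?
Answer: -1444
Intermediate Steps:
n(F, w) = F - 9*w
n(-5, -9)*(3 - 1*22) = (-5 - 9*(-9))*(3 - 1*22) = (-5 + 81)*(3 - 22) = 76*(-19) = -1444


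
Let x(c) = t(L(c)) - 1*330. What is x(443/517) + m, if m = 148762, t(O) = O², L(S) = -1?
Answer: 148433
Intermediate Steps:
x(c) = -329 (x(c) = (-1)² - 1*330 = 1 - 330 = -329)
x(443/517) + m = -329 + 148762 = 148433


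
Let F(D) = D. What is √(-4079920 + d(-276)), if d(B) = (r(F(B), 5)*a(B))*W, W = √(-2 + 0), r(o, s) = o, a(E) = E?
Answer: 4*√(-254995 + 4761*I*√2) ≈ 26.665 + 2020.1*I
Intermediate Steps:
W = I*√2 (W = √(-2) = I*√2 ≈ 1.4142*I)
d(B) = I*√2*B² (d(B) = (B*B)*(I*√2) = B²*(I*√2) = I*√2*B²)
√(-4079920 + d(-276)) = √(-4079920 + I*√2*(-276)²) = √(-4079920 + I*√2*76176) = √(-4079920 + 76176*I*√2)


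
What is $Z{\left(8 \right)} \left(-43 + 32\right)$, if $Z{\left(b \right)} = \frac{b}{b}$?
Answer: $-11$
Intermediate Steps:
$Z{\left(b \right)} = 1$
$Z{\left(8 \right)} \left(-43 + 32\right) = 1 \left(-43 + 32\right) = 1 \left(-11\right) = -11$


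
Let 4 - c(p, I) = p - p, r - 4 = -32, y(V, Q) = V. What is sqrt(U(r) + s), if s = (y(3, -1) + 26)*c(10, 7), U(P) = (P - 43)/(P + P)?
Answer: sqrt(91938)/28 ≈ 10.829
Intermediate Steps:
r = -28 (r = 4 - 32 = -28)
c(p, I) = 4 (c(p, I) = 4 - (p - p) = 4 - 1*0 = 4 + 0 = 4)
U(P) = (-43 + P)/(2*P) (U(P) = (-43 + P)/((2*P)) = (-43 + P)*(1/(2*P)) = (-43 + P)/(2*P))
s = 116 (s = (3 + 26)*4 = 29*4 = 116)
sqrt(U(r) + s) = sqrt((1/2)*(-43 - 28)/(-28) + 116) = sqrt((1/2)*(-1/28)*(-71) + 116) = sqrt(71/56 + 116) = sqrt(6567/56) = sqrt(91938)/28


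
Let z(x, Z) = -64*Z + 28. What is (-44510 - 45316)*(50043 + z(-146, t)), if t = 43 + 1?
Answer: -4244727630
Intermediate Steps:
t = 44
z(x, Z) = 28 - 64*Z
(-44510 - 45316)*(50043 + z(-146, t)) = (-44510 - 45316)*(50043 + (28 - 64*44)) = -89826*(50043 + (28 - 2816)) = -89826*(50043 - 2788) = -89826*47255 = -4244727630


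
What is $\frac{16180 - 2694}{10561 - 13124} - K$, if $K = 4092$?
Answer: $- \frac{954662}{233} \approx -4097.3$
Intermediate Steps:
$\frac{16180 - 2694}{10561 - 13124} - K = \frac{16180 - 2694}{10561 - 13124} - 4092 = \frac{13486}{-2563} - 4092 = 13486 \left(- \frac{1}{2563}\right) - 4092 = - \frac{1226}{233} - 4092 = - \frac{954662}{233}$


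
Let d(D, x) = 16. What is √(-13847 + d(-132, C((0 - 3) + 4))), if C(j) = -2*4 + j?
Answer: I*√13831 ≈ 117.61*I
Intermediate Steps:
C(j) = -8 + j
√(-13847 + d(-132, C((0 - 3) + 4))) = √(-13847 + 16) = √(-13831) = I*√13831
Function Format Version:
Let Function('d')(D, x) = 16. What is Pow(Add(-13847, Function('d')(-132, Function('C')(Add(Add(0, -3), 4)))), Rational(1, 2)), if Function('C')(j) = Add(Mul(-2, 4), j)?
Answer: Mul(I, Pow(13831, Rational(1, 2))) ≈ Mul(117.61, I)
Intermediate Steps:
Function('C')(j) = Add(-8, j)
Pow(Add(-13847, Function('d')(-132, Function('C')(Add(Add(0, -3), 4)))), Rational(1, 2)) = Pow(Add(-13847, 16), Rational(1, 2)) = Pow(-13831, Rational(1, 2)) = Mul(I, Pow(13831, Rational(1, 2)))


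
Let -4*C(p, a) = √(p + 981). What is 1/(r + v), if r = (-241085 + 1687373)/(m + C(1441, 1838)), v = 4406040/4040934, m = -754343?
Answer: -142290568584910451804321/117664308053420881623996 - 27334085894737702*√2422/29416077013355220405999 ≈ -1.2093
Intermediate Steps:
C(p, a) = -√(981 + p)/4 (C(p, a) = -√(p + 981)/4 = -√(981 + p)/4)
v = 734340/673489 (v = 4406040*(1/4040934) = 734340/673489 ≈ 1.0904)
r = 1446288/(-754343 - √2422/4) (r = (-241085 + 1687373)/(-754343 - √(981 + 1441)/4) = 1446288/(-754343 - √2422/4) ≈ -1.9172)
1/(r + v) = 1/((-2909325943424/1517422297327 + 964192*√2422/1517422297327) + 734340/673489) = 1/(-845095130491577156/1021967225604463903 + 964192*√2422/1517422297327)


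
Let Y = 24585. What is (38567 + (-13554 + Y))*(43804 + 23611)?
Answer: 3343649170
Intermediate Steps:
(38567 + (-13554 + Y))*(43804 + 23611) = (38567 + (-13554 + 24585))*(43804 + 23611) = (38567 + 11031)*67415 = 49598*67415 = 3343649170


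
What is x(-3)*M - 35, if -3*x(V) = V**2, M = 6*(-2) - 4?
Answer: 13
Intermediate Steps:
M = -16 (M = -12 - 4 = -16)
x(V) = -V**2/3
x(-3)*M - 35 = -1/3*(-3)**2*(-16) - 35 = -1/3*9*(-16) - 35 = -3*(-16) - 35 = 48 - 35 = 13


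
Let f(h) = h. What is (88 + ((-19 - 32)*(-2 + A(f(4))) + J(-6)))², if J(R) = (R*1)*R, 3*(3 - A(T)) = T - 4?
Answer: 5329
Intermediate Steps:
A(T) = 13/3 - T/3 (A(T) = 3 - (T - 4)/3 = 3 - (-4 + T)/3 = 3 + (4/3 - T/3) = 13/3 - T/3)
J(R) = R² (J(R) = R*R = R²)
(88 + ((-19 - 32)*(-2 + A(f(4))) + J(-6)))² = (88 + ((-19 - 32)*(-2 + (13/3 - ⅓*4)) + (-6)²))² = (88 + (-51*(-2 + (13/3 - 4/3)) + 36))² = (88 + (-51*(-2 + 3) + 36))² = (88 + (-51*1 + 36))² = (88 + (-51 + 36))² = (88 - 15)² = 73² = 5329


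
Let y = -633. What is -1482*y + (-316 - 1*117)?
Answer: 937673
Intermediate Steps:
-1482*y + (-316 - 1*117) = -1482*(-633) + (-316 - 1*117) = 938106 + (-316 - 117) = 938106 - 433 = 937673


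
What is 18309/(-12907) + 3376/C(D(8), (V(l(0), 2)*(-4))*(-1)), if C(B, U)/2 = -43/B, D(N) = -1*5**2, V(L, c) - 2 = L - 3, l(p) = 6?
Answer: 543888113/555001 ≈ 979.98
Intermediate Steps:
V(L, c) = -1 + L (V(L, c) = 2 + (L - 3) = 2 + (-3 + L) = -1 + L)
D(N) = -25 (D(N) = -1*25 = -25)
C(B, U) = -86/B (C(B, U) = 2*(-43/B) = -86/B)
18309/(-12907) + 3376/C(D(8), (V(l(0), 2)*(-4))*(-1)) = 18309/(-12907) + 3376/((-86/(-25))) = 18309*(-1/12907) + 3376/((-86*(-1/25))) = -18309/12907 + 3376/(86/25) = -18309/12907 + 3376*(25/86) = -18309/12907 + 42200/43 = 543888113/555001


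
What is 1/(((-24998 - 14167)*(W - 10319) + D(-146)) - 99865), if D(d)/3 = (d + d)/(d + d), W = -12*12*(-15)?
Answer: 1/319447373 ≈ 3.1304e-9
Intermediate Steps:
W = 2160 (W = -144*(-15) = 2160)
D(d) = 3 (D(d) = 3*((d + d)/(d + d)) = 3*((2*d)/((2*d))) = 3*((2*d)*(1/(2*d))) = 3*1 = 3)
1/(((-24998 - 14167)*(W - 10319) + D(-146)) - 99865) = 1/(((-24998 - 14167)*(2160 - 10319) + 3) - 99865) = 1/((-39165*(-8159) + 3) - 99865) = 1/((319547235 + 3) - 99865) = 1/(319547238 - 99865) = 1/319447373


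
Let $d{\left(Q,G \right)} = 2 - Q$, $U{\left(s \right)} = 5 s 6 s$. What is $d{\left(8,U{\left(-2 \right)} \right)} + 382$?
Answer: $376$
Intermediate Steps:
$U{\left(s \right)} = 30 s^{2}$ ($U{\left(s \right)} = 5 \cdot 6 s s = 30 s s = 30 s^{2}$)
$d{\left(8,U{\left(-2 \right)} \right)} + 382 = \left(2 - 8\right) + 382 = -6 + 382 = 376$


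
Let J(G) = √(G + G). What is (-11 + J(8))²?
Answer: 49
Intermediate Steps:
J(G) = √2*√G (J(G) = √(2*G) = √2*√G)
(-11 + J(8))² = (-11 + √2*√8)² = (-11 + √2*(2*√2))² = (-11 + 4)² = (-7)² = 49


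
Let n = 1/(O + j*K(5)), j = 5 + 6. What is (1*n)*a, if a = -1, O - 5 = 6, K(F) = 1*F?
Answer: -1/66 ≈ -0.015152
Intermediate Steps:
j = 11
K(F) = F
O = 11 (O = 5 + 6 = 11)
n = 1/66 (n = 1/(11 + 11*5) = 1/(11 + 55) = 1/66 ≈ 0.015152)
(1*n)*a = (1*(1/66))*(-1) = (1/66)*(-1) = -1/66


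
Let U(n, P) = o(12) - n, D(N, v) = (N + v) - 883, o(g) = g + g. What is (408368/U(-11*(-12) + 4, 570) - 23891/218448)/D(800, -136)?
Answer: 5575615541/334880784 ≈ 16.650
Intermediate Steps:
o(g) = 2*g
D(N, v) = -883 + N + v
U(n, P) = 24 - n (U(n, P) = 2*12 - n = 24 - n)
(408368/U(-11*(-12) + 4, 570) - 23891/218448)/D(800, -136) = (408368/(24 - (-11*(-12) + 4)) - 23891/218448)/(-883 + 800 - 136) = (408368/(24 - (132 + 4)) - 23891*1/218448)/(-219) = (408368/(24 - 1*136) - 23891/218448)*(-1/219) = (408368/(24 - 136) - 23891/218448)*(-1/219) = (408368/(-112) - 23891/218448)*(-1/219) = (408368*(-1/112) - 23891/218448)*(-1/219) = (-25523/7 - 23891/218448)*(-1/219) = -5575615541/1529136*(-1/219) = 5575615541/334880784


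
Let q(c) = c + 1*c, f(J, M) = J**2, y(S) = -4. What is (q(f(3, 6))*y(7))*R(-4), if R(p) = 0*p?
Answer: 0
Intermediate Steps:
R(p) = 0
q(c) = 2*c (q(c) = c + c = 2*c)
(q(f(3, 6))*y(7))*R(-4) = ((2*3**2)*(-4))*0 = ((2*9)*(-4))*0 = (18*(-4))*0 = -72*0 = 0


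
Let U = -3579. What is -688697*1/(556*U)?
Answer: 688697/1989924 ≈ 0.34609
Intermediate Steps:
-688697*1/(556*U) = -688697/((-3579*556)) = -688697/(-1989924) = -688697*(-1/1989924) = 688697/1989924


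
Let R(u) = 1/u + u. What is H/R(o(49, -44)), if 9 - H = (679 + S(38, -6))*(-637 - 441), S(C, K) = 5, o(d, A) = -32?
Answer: -23595552/1025 ≈ -23020.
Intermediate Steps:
R(u) = u + 1/u
H = 737361 (H = 9 - (679 + 5)*(-637 - 441) = 9 - 684*(-1078) = 9 - 1*(-737352) = 9 + 737352 = 737361)
H/R(o(49, -44)) = 737361/(-32 + 1/(-32)) = 737361/(-32 - 1/32) = 737361/(-1025/32) = 737361*(-32/1025) = -23595552/1025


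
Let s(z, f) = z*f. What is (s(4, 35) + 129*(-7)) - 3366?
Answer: -4129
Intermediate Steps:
s(z, f) = f*z
(s(4, 35) + 129*(-7)) - 3366 = (35*4 + 129*(-7)) - 3366 = (140 - 903) - 3366 = -763 - 3366 = -4129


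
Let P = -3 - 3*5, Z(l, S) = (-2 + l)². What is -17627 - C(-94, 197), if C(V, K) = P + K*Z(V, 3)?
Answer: -1833161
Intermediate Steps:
P = -18 (P = -3 - 15 = -18)
C(V, K) = -18 + K*(-2 + V)²
-17627 - C(-94, 197) = -17627 - (-18 + 197*(-2 - 94)²) = -17627 - (-18 + 197*(-96)²) = -17627 - (-18 + 197*9216) = -17627 - (-18 + 1815552) = -17627 - 1*1815534 = -17627 - 1815534 = -1833161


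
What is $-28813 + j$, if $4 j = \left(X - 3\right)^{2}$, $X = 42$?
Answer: $- \frac{113731}{4} \approx -28433.0$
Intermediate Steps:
$j = \frac{1521}{4}$ ($j = \frac{\left(42 - 3\right)^{2}}{4} = \frac{39^{2}}{4} = \frac{1}{4} \cdot 1521 = \frac{1521}{4} \approx 380.25$)
$-28813 + j = -28813 + \frac{1521}{4} = - \frac{113731}{4}$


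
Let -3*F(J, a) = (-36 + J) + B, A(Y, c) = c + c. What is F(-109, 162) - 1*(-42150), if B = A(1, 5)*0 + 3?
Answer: 126592/3 ≈ 42197.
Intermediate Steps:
A(Y, c) = 2*c
B = 3 (B = (2*5)*0 + 3 = 10*0 + 3 = 0 + 3 = 3)
F(J, a) = 11 - J/3 (F(J, a) = -((-36 + J) + 3)/3 = -(-33 + J)/3 = 11 - J/3)
F(-109, 162) - 1*(-42150) = (11 - ⅓*(-109)) - 1*(-42150) = (11 + 109/3) + 42150 = 142/3 + 42150 = 126592/3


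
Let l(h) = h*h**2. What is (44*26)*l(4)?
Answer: 73216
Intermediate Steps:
l(h) = h**3
(44*26)*l(4) = (44*26)*4**3 = 1144*64 = 73216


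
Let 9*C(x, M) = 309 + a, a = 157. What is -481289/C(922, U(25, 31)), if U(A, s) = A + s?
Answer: -4331601/466 ≈ -9295.3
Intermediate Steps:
C(x, M) = 466/9 (C(x, M) = (309 + 157)/9 = (1/9)*466 = 466/9)
-481289/C(922, U(25, 31)) = -481289/466/9 = -481289*9/466 = -4331601/466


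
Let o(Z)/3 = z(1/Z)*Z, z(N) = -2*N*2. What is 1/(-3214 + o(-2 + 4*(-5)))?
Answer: -1/3226 ≈ -0.00030998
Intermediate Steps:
z(N) = -4*N
o(Z) = -12 (o(Z) = 3*((-4/Z)*Z) = 3*(-4) = -12)
1/(-3214 + o(-2 + 4*(-5))) = 1/(-3214 - 12) = 1/(-3226) = -1/3226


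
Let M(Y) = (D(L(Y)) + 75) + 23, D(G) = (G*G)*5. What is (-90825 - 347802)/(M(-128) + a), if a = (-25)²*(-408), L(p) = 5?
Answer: 438627/254777 ≈ 1.7216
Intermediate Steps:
D(G) = 5*G² (D(G) = G²*5 = 5*G²)
M(Y) = 223 (M(Y) = (5*5² + 75) + 23 = (5*25 + 75) + 23 = (125 + 75) + 23 = 200 + 23 = 223)
a = -255000 (a = 625*(-408) = -255000)
(-90825 - 347802)/(M(-128) + a) = (-90825 - 347802)/(223 - 255000) = -438627/(-254777) = -438627*(-1/254777) = 438627/254777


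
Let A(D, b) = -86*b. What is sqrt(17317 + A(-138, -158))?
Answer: sqrt(30905) ≈ 175.80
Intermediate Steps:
sqrt(17317 + A(-138, -158)) = sqrt(17317 - 86*(-158)) = sqrt(17317 + 13588) = sqrt(30905)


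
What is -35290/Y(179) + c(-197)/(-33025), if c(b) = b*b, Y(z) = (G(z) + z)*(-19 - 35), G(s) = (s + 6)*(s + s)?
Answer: -69003479662/59215245075 ≈ -1.1653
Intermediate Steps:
G(s) = 2*s*(6 + s) (G(s) = (6 + s)*(2*s) = 2*s*(6 + s))
Y(z) = -54*z - 108*z*(6 + z) (Y(z) = (2*z*(6 + z) + z)*(-19 - 35) = (z + 2*z*(6 + z))*(-54) = -54*z - 108*z*(6 + z))
c(b) = b**2
-35290/Y(179) + c(-197)/(-33025) = -35290*1/(9666*(-13 - 2*179)) + (-197)**2/(-33025) = -35290*1/(9666*(-13 - 358)) + 38809*(-1/33025) = -35290/(54*179*(-371)) - 38809/33025 = -35290/(-3586086) - 38809/33025 = -35290*(-1/3586086) - 38809/33025 = 17645/1793043 - 38809/33025 = -69003479662/59215245075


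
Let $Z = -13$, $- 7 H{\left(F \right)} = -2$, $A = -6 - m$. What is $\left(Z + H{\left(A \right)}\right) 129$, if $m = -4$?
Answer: $- \frac{11481}{7} \approx -1640.1$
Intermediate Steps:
$A = -2$ ($A = -6 - -4 = -6 + 4 = -2$)
$H{\left(F \right)} = \frac{2}{7}$ ($H{\left(F \right)} = \left(- \frac{1}{7}\right) \left(-2\right) = \frac{2}{7}$)
$\left(Z + H{\left(A \right)}\right) 129 = \left(-13 + \frac{2}{7}\right) 129 = \left(- \frac{89}{7}\right) 129 = - \frac{11481}{7}$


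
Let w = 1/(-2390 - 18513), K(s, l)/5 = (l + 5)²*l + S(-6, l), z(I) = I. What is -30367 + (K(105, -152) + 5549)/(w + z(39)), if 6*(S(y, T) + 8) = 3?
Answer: -735854163815/1630432 ≈ -4.5132e+5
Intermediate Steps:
S(y, T) = -15/2 (S(y, T) = -8 + (⅙)*3 = -8 + ½ = -15/2)
K(s, l) = -75/2 + 5*l*(5 + l)² (K(s, l) = 5*((l + 5)²*l - 15/2) = 5*((5 + l)²*l - 15/2) = 5*(l*(5 + l)² - 15/2) = 5*(-15/2 + l*(5 + l)²) = -75/2 + 5*l*(5 + l)²)
w = -1/20903 (w = 1/(-20903) = -1/20903 ≈ -4.7840e-5)
-30367 + (K(105, -152) + 5549)/(w + z(39)) = -30367 + ((-75/2 + 5*(-152)*(5 - 152)²) + 5549)/(-1/20903 + 39) = -30367 + ((-75/2 + 5*(-152)*(-147)²) + 5549)/(815216/20903) = -30367 + ((-75/2 + 5*(-152)*21609) + 5549)*(20903/815216) = -30367 + ((-75/2 - 16422840) + 5549)*(20903/815216) = -30367 + (-32845755/2 + 5549)*(20903/815216) = -30367 - 32834657/2*20903/815216 = -30367 - 686342835271/1630432 = -735854163815/1630432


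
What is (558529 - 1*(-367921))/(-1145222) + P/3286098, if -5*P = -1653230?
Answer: -666435604672/940827930939 ≈ -0.70835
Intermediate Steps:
P = 330646 (P = -1/5*(-1653230) = 330646)
(558529 - 1*(-367921))/(-1145222) + P/3286098 = (558529 - 1*(-367921))/(-1145222) + 330646/3286098 = (558529 + 367921)*(-1/1145222) + 330646*(1/3286098) = 926450*(-1/1145222) + 165323/1643049 = -463225/572611 + 165323/1643049 = -666435604672/940827930939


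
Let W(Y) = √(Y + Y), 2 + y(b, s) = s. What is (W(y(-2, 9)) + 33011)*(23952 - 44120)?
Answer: -665765848 - 20168*√14 ≈ -6.6584e+8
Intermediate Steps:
y(b, s) = -2 + s
W(Y) = √2*√Y (W(Y) = √(2*Y) = √2*√Y)
(W(y(-2, 9)) + 33011)*(23952 - 44120) = (√2*√(-2 + 9) + 33011)*(23952 - 44120) = (√2*√7 + 33011)*(-20168) = (√14 + 33011)*(-20168) = (33011 + √14)*(-20168) = -665765848 - 20168*√14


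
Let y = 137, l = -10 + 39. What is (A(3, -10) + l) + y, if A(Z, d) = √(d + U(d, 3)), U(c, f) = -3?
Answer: 166 + I*√13 ≈ 166.0 + 3.6056*I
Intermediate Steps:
l = 29
A(Z, d) = √(-3 + d) (A(Z, d) = √(d - 3) = √(-3 + d))
(A(3, -10) + l) + y = (√(-3 - 10) + 29) + 137 = (√(-13) + 29) + 137 = (I*√13 + 29) + 137 = (29 + I*√13) + 137 = 166 + I*√13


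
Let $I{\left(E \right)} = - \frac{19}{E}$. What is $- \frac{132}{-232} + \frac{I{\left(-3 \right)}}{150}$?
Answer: $\frac{3988}{6525} \approx 0.61119$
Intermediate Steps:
$- \frac{132}{-232} + \frac{I{\left(-3 \right)}}{150} = - \frac{132}{-232} + \frac{\left(-19\right) \frac{1}{-3}}{150} = \left(-132\right) \left(- \frac{1}{232}\right) + \left(-19\right) \left(- \frac{1}{3}\right) \frac{1}{150} = \frac{33}{58} + \frac{19}{3} \cdot \frac{1}{150} = \frac{33}{58} + \frac{19}{450} = \frac{3988}{6525}$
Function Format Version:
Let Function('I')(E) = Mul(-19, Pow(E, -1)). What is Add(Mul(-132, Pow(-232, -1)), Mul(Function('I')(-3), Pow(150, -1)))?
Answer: Rational(3988, 6525) ≈ 0.61119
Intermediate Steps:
Add(Mul(-132, Pow(-232, -1)), Mul(Function('I')(-3), Pow(150, -1))) = Add(Mul(-132, Pow(-232, -1)), Mul(Mul(-19, Pow(-3, -1)), Pow(150, -1))) = Add(Mul(-132, Rational(-1, 232)), Mul(Mul(-19, Rational(-1, 3)), Rational(1, 150))) = Add(Rational(33, 58), Mul(Rational(19, 3), Rational(1, 150))) = Add(Rational(33, 58), Rational(19, 450)) = Rational(3988, 6525)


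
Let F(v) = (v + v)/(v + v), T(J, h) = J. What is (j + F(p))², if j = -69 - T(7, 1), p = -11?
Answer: 5625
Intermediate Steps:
F(v) = 1 (F(v) = (2*v)/((2*v)) = (2*v)*(1/(2*v)) = 1)
j = -76 (j = -69 - 1*7 = -69 - 7 = -76)
(j + F(p))² = (-76 + 1)² = (-75)² = 5625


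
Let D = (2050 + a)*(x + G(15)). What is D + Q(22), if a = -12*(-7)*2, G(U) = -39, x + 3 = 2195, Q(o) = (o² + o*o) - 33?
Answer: 4776289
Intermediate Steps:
Q(o) = -33 + 2*o² (Q(o) = (o² + o²) - 33 = 2*o² - 33 = -33 + 2*o²)
x = 2192 (x = -3 + 2195 = 2192)
a = 168 (a = 84*2 = 168)
D = 4775354 (D = (2050 + 168)*(2192 - 39) = 2218*2153 = 4775354)
D + Q(22) = 4775354 + (-33 + 2*22²) = 4775354 + (-33 + 2*484) = 4775354 + (-33 + 968) = 4775354 + 935 = 4776289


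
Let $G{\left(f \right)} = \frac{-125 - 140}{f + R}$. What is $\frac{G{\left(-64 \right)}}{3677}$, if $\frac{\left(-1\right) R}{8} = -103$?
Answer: $- \frac{53}{558904} \approx -9.4828 \cdot 10^{-5}$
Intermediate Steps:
$R = 824$ ($R = \left(-8\right) \left(-103\right) = 824$)
$G{\left(f \right)} = - \frac{265}{824 + f}$ ($G{\left(f \right)} = \frac{-125 - 140}{f + 824} = - \frac{265}{824 + f}$)
$\frac{G{\left(-64 \right)}}{3677} = \frac{\left(-265\right) \frac{1}{824 - 64}}{3677} = - \frac{265}{760} \cdot \frac{1}{3677} = \left(-265\right) \frac{1}{760} \cdot \frac{1}{3677} = \left(- \frac{53}{152}\right) \frac{1}{3677} = - \frac{53}{558904}$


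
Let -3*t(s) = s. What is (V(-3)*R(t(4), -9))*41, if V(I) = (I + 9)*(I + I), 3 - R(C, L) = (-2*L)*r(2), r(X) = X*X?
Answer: 101844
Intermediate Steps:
t(s) = -s/3
r(X) = X²
R(C, L) = 3 + 8*L (R(C, L) = 3 - (-2*L)*2² = 3 - (-2*L)*4 = 3 - (-8)*L = 3 + 8*L)
V(I) = 2*I*(9 + I) (V(I) = (9 + I)*(2*I) = 2*I*(9 + I))
(V(-3)*R(t(4), -9))*41 = ((2*(-3)*(9 - 3))*(3 + 8*(-9)))*41 = ((2*(-3)*6)*(3 - 72))*41 = -36*(-69)*41 = 2484*41 = 101844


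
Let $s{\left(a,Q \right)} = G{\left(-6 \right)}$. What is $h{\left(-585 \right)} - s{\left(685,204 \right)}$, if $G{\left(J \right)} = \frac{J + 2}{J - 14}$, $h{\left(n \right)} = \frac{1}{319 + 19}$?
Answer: $- \frac{333}{1690} \approx -0.19704$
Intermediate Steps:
$h{\left(n \right)} = \frac{1}{338}$
$G{\left(J \right)} = \frac{2 + J}{-14 + J}$
$s{\left(a,Q \right)} = \frac{1}{5}$ ($s{\left(a,Q \right)} = \frac{2 - 6}{-14 - 6} = \frac{1}{-20} \left(-4\right) = \left(- \frac{1}{20}\right) \left(-4\right) = \frac{1}{5}$)
$h{\left(-585 \right)} - s{\left(685,204 \right)} = \frac{1}{338} - \frac{1}{5} = - \frac{333}{1690}$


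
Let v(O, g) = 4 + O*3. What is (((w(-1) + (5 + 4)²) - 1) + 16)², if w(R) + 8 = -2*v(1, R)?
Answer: 5476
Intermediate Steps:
v(O, g) = 4 + 3*O
w(R) = -22 (w(R) = -8 - 2*(4 + 3*1) = -8 - 2*(4 + 3) = -8 - 2*7 = -8 - 14 = -22)
(((w(-1) + (5 + 4)²) - 1) + 16)² = (((-22 + (5 + 4)²) - 1) + 16)² = (((-22 + 9²) - 1) + 16)² = (((-22 + 81) - 1) + 16)² = ((59 - 1) + 16)² = (58 + 16)² = 74² = 5476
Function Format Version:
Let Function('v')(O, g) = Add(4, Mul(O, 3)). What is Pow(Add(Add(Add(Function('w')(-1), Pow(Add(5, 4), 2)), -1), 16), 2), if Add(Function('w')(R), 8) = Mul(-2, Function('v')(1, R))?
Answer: 5476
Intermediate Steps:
Function('v')(O, g) = Add(4, Mul(3, O))
Function('w')(R) = -22 (Function('w')(R) = Add(-8, Mul(-2, Add(4, Mul(3, 1)))) = Add(-8, Mul(-2, Add(4, 3))) = Add(-8, Mul(-2, 7)) = Add(-8, -14) = -22)
Pow(Add(Add(Add(Function('w')(-1), Pow(Add(5, 4), 2)), -1), 16), 2) = Pow(Add(Add(Add(-22, Pow(Add(5, 4), 2)), -1), 16), 2) = Pow(Add(Add(Add(-22, Pow(9, 2)), -1), 16), 2) = Pow(Add(Add(Add(-22, 81), -1), 16), 2) = Pow(Add(Add(59, -1), 16), 2) = Pow(Add(58, 16), 2) = Pow(74, 2) = 5476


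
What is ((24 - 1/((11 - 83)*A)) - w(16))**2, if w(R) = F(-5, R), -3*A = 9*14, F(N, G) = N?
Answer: 7690413025/9144576 ≈ 840.98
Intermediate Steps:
A = -42 (A = -3*14 = -1/3*126 = -42)
w(R) = -5
((24 - 1/((11 - 83)*A)) - w(16))**2 = ((24 - 1/((11 - 83)*(-42))) - 1*(-5))**2 = ((24 - (-1)/((-72)*42)) + 5)**2 = ((24 - (-1)*(-1)/(72*42)) + 5)**2 = ((24 - 1*1/3024) + 5)**2 = ((24 - 1/3024) + 5)**2 = (72575/3024 + 5)**2 = (87695/3024)**2 = 7690413025/9144576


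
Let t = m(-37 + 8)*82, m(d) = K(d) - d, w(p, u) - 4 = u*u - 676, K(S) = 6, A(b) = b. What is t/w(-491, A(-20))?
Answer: -1435/136 ≈ -10.551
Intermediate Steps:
w(p, u) = -672 + u² (w(p, u) = 4 + (u*u - 676) = 4 + (u² - 676) = 4 + (-676 + u²) = -672 + u²)
m(d) = 6 - d
t = 2870 (t = (6 - (-37 + 8))*82 = (6 - 1*(-29))*82 = (6 + 29)*82 = 35*82 = 2870)
t/w(-491, A(-20)) = 2870/(-672 + (-20)²) = 2870/(-672 + 400) = 2870/(-272) = 2870*(-1/272) = -1435/136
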